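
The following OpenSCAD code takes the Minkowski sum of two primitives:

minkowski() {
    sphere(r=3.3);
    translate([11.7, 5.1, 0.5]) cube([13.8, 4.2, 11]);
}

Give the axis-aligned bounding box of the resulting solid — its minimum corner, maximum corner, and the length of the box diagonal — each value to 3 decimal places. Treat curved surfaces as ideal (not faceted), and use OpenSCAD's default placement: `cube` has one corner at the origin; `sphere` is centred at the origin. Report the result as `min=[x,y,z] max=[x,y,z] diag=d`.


A = translate([11.7, 5.1, 0.5]) cube([13.8, 4.2, 11]) → bbox [11.7,5.1,0.5] .. [25.5,9.3,11.5]
B = sphere(r=3.3) → bbox [-3.3,-3.3,-3.3] .. [3.3,3.3,3.3]
lo = A.lo+B.lo = [11.7-3.3, 5.1-3.3, 0.5-3.3] = [8.400,1.800,-2.800]
hi = A.hi+B.hi = [25.5+3.3, 9.3+3.3, 11.5+3.3] = [28.800,12.600,14.800]
diag = √(20.4²+10.8²+17.6²) = √842.56 = 29.027

min=[8.400,1.800,-2.800] max=[28.800,12.600,14.800] diag=29.027


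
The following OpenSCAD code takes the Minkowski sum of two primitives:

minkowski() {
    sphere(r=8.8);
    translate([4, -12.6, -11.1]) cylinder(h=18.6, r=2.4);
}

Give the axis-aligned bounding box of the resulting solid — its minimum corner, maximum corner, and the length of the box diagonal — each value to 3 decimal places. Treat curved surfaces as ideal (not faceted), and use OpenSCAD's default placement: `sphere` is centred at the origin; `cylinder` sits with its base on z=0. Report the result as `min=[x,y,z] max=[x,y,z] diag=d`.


A = translate([4, -12.6, -11.1]) cylinder(h=18.6, r=2.4) → bbox [1.6,-15,-11.1] .. [6.4,-10.2,7.5]
B = sphere(r=8.8) → bbox [-8.8,-8.8,-8.8] .. [8.8,8.8,8.8]
lo = A.lo+B.lo = [1.6-8.8, -15-8.8, -11.1-8.8] = [-7.200,-23.800,-19.900]
hi = A.hi+B.hi = [6.4+8.8, -10.2+8.8, 7.5+8.8] = [15.200,-1.400,16.300]
diag = √(22.4²+22.4²+36.2²) = √2313.96 = 48.104

min=[-7.200,-23.800,-19.900] max=[15.200,-1.400,16.300] diag=48.104


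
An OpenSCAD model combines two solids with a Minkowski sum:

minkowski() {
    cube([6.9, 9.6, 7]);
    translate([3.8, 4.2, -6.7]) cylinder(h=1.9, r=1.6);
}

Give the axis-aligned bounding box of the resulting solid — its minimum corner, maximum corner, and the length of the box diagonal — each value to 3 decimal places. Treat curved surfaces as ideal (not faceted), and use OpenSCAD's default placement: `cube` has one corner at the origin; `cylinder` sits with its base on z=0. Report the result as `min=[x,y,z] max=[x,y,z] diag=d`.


min=[2.200,2.600,-6.700] max=[12.300,15.400,2.200] diag=18.576

A = translate([3.8, 4.2, -6.7]) cylinder(h=1.9, r=1.6) → bbox [2.2,2.6,-6.7] .. [5.4,5.8,-4.8]
B = cube([6.9, 9.6, 7]) → bbox [0,0,0] .. [6.9,9.6,7]
lo = A.lo+B.lo = [2.2+0, 2.6+0, -6.7+0] = [2.200,2.600,-6.700]
hi = A.hi+B.hi = [5.4+6.9, 5.8+9.6, -4.8+7] = [12.300,15.400,2.200]
diag = √(10.1²+12.8²+8.9²) = √345.06 = 18.576


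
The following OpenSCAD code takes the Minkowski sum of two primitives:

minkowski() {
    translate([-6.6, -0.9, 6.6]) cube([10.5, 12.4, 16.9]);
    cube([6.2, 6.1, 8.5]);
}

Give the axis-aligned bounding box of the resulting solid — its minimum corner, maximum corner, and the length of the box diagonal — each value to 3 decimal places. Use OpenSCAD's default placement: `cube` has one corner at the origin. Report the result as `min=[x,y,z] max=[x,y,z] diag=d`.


A = translate([-6.6, -0.9, 6.6]) cube([10.5, 12.4, 16.9]) → bbox [-6.6,-0.9,6.6] .. [3.9,11.5,23.5]
B = cube([6.2, 6.1, 8.5]) → bbox [0,0,0] .. [6.2,6.1,8.5]
lo = A.lo+B.lo = [-6.6+0, -0.9+0, 6.6+0] = [-6.600,-0.900,6.600]
hi = A.hi+B.hi = [3.9+6.2, 11.5+6.1, 23.5+8.5] = [10.100,17.600,32.000]
diag = √(16.7²+18.5²+25.4²) = √1266.3 = 35.585

min=[-6.600,-0.900,6.600] max=[10.100,17.600,32.000] diag=35.585


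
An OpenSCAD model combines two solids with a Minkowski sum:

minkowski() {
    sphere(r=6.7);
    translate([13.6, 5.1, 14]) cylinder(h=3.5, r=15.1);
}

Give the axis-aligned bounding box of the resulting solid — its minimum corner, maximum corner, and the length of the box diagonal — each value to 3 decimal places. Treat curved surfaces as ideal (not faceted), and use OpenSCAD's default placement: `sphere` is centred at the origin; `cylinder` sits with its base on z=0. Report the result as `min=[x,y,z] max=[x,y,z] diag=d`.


A = translate([13.6, 5.1, 14]) cylinder(h=3.5, r=15.1) → bbox [-1.5,-10,14] .. [28.7,20.2,17.5]
B = sphere(r=6.7) → bbox [-6.7,-6.7,-6.7] .. [6.7,6.7,6.7]
lo = A.lo+B.lo = [-1.5-6.7, -10-6.7, 14-6.7] = [-8.200,-16.700,7.300]
hi = A.hi+B.hi = [28.7+6.7, 20.2+6.7, 17.5+6.7] = [35.400,26.900,24.200]
diag = √(43.6²+43.6²+16.9²) = √4087.53 = 63.934

min=[-8.200,-16.700,7.300] max=[35.400,26.900,24.200] diag=63.934


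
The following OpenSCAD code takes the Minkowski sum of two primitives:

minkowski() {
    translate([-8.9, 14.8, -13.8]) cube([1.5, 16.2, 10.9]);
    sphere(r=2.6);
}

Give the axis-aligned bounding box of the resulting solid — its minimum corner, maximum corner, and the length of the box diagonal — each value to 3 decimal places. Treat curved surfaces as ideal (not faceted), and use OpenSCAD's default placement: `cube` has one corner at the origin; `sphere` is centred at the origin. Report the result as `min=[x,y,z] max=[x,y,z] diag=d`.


A = translate([-8.9, 14.8, -13.8]) cube([1.5, 16.2, 10.9]) → bbox [-8.9,14.8,-13.8] .. [-7.4,31,-2.9]
B = sphere(r=2.6) → bbox [-2.6,-2.6,-2.6] .. [2.6,2.6,2.6]
lo = A.lo+B.lo = [-8.9-2.6, 14.8-2.6, -13.8-2.6] = [-11.500,12.200,-16.400]
hi = A.hi+B.hi = [-7.4+2.6, 31+2.6, -2.9+2.6] = [-4.800,33.600,-0.300]
diag = √(6.7²+21.4²+16.1²) = √762.06 = 27.605

min=[-11.500,12.200,-16.400] max=[-4.800,33.600,-0.300] diag=27.605


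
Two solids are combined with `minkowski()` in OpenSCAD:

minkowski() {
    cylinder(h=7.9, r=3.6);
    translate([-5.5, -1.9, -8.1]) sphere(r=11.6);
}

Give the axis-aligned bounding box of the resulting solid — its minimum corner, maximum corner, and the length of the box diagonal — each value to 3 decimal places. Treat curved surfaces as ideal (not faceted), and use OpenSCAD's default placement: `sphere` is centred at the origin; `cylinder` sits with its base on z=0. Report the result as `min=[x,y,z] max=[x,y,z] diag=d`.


A = translate([-5.5, -1.9, -8.1]) sphere(r=11.6) → bbox [-17.1,-13.5,-19.7] .. [6.1,9.7,3.5]
B = cylinder(h=7.9, r=3.6) → bbox [-3.6,-3.6,0] .. [3.6,3.6,7.9]
lo = A.lo+B.lo = [-17.1-3.6, -13.5-3.6, -19.7+0] = [-20.700,-17.100,-19.700]
hi = A.hi+B.hi = [6.1+3.6, 9.7+3.6, 3.5+7.9] = [9.700,13.300,11.400]
diag = √(30.4²+30.4²+31.1²) = √2815.53 = 53.062

min=[-20.700,-17.100,-19.700] max=[9.700,13.300,11.400] diag=53.062


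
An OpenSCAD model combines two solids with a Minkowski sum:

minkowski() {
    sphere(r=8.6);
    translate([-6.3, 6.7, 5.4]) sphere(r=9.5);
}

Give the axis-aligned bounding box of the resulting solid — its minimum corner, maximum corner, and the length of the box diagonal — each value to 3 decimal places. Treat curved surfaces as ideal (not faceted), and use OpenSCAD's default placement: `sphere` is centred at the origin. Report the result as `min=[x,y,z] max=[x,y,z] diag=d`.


min=[-24.400,-11.400,-12.700] max=[11.800,24.800,23.500] diag=62.700

A = translate([-6.3, 6.7, 5.4]) sphere(r=9.5) → bbox [-15.8,-2.8,-4.1] .. [3.2,16.2,14.9]
B = sphere(r=8.6) → bbox [-8.6,-8.6,-8.6] .. [8.6,8.6,8.6]
lo = A.lo+B.lo = [-15.8-8.6, -2.8-8.6, -4.1-8.6] = [-24.400,-11.400,-12.700]
hi = A.hi+B.hi = [3.2+8.6, 16.2+8.6, 14.9+8.6] = [11.800,24.800,23.500]
diag = √(36.2²+36.2²+36.2²) = √3931.32 = 62.700


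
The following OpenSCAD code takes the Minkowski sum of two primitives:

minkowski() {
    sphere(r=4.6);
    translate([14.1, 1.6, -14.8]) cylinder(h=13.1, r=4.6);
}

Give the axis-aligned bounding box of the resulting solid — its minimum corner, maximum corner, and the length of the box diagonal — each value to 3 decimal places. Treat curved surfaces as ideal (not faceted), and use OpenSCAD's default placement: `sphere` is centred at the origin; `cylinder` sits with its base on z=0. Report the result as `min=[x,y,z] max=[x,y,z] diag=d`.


A = translate([14.1, 1.6, -14.8]) cylinder(h=13.1, r=4.6) → bbox [9.5,-3,-14.8] .. [18.7,6.2,-1.7]
B = sphere(r=4.6) → bbox [-4.6,-4.6,-4.6] .. [4.6,4.6,4.6]
lo = A.lo+B.lo = [9.5-4.6, -3-4.6, -14.8-4.6] = [4.900,-7.600,-19.400]
hi = A.hi+B.hi = [18.7+4.6, 6.2+4.6, -1.7+4.6] = [23.300,10.800,2.900]
diag = √(18.4²+18.4²+22.3²) = √1174.41 = 34.270

min=[4.900,-7.600,-19.400] max=[23.300,10.800,2.900] diag=34.270


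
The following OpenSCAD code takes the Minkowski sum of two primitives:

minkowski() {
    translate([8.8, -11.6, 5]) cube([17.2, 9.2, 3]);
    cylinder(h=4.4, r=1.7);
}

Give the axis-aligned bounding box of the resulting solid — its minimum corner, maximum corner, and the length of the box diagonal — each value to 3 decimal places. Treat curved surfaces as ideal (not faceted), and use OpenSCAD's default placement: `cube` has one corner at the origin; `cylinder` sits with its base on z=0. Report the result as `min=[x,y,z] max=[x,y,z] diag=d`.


min=[7.100,-13.300,5.000] max=[27.700,-0.700,12.400] diag=25.256

A = translate([8.8, -11.6, 5]) cube([17.2, 9.2, 3]) → bbox [8.8,-11.6,5] .. [26,-2.4,8]
B = cylinder(h=4.4, r=1.7) → bbox [-1.7,-1.7,0] .. [1.7,1.7,4.4]
lo = A.lo+B.lo = [8.8-1.7, -11.6-1.7, 5+0] = [7.100,-13.300,5.000]
hi = A.hi+B.hi = [26+1.7, -2.4+1.7, 8+4.4] = [27.700,-0.700,12.400]
diag = √(20.6²+12.6²+7.4²) = √637.88 = 25.256


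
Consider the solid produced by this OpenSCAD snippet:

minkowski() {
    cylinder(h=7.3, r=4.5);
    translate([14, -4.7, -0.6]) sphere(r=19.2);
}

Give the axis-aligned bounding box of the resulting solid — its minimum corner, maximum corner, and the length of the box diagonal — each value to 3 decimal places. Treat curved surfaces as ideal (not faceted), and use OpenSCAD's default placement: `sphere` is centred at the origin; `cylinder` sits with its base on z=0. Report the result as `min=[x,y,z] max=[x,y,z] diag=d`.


A = translate([14, -4.7, -0.6]) sphere(r=19.2) → bbox [-5.2,-23.9,-19.8] .. [33.2,14.5,18.6]
B = cylinder(h=7.3, r=4.5) → bbox [-4.5,-4.5,0] .. [4.5,4.5,7.3]
lo = A.lo+B.lo = [-5.2-4.5, -23.9-4.5, -19.8+0] = [-9.700,-28.400,-19.800]
hi = A.hi+B.hi = [33.2+4.5, 14.5+4.5, 18.6+7.3] = [37.700,19.000,25.900]
diag = √(47.4²+47.4²+45.7²) = √6582.01 = 81.130

min=[-9.700,-28.400,-19.800] max=[37.700,19.000,25.900] diag=81.130


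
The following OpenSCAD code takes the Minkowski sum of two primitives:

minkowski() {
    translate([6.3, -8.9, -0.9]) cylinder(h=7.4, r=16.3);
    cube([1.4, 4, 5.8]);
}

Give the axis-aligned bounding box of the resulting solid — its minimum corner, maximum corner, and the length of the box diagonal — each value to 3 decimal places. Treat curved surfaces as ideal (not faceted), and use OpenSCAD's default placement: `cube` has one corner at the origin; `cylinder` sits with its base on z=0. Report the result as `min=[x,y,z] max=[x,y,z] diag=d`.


A = translate([6.3, -8.9, -0.9]) cylinder(h=7.4, r=16.3) → bbox [-10,-25.2,-0.9] .. [22.6,7.4,6.5]
B = cube([1.4, 4, 5.8]) → bbox [0,0,0] .. [1.4,4,5.8]
lo = A.lo+B.lo = [-10+0, -25.2+0, -0.9+0] = [-10.000,-25.200,-0.900]
hi = A.hi+B.hi = [22.6+1.4, 7.4+4, 6.5+5.8] = [24.000,11.400,12.300]
diag = √(34²+36.6²+13.2²) = √2669.8 = 51.670

min=[-10.000,-25.200,-0.900] max=[24.000,11.400,12.300] diag=51.670


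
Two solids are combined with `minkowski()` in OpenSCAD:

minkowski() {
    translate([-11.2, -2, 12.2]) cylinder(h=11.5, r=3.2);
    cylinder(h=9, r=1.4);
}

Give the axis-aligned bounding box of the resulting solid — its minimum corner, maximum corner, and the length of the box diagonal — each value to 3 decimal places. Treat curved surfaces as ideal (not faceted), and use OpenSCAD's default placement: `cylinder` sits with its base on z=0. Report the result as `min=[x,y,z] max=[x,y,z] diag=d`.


min=[-15.800,-6.600,12.200] max=[-6.600,2.600,32.700] diag=24.280

A = translate([-11.2, -2, 12.2]) cylinder(h=11.5, r=3.2) → bbox [-14.4,-5.2,12.2] .. [-8,1.2,23.7]
B = cylinder(h=9, r=1.4) → bbox [-1.4,-1.4,0] .. [1.4,1.4,9]
lo = A.lo+B.lo = [-14.4-1.4, -5.2-1.4, 12.2+0] = [-15.800,-6.600,12.200]
hi = A.hi+B.hi = [-8+1.4, 1.2+1.4, 23.7+9] = [-6.600,2.600,32.700]
diag = √(9.2²+9.2²+20.5²) = √589.53 = 24.280


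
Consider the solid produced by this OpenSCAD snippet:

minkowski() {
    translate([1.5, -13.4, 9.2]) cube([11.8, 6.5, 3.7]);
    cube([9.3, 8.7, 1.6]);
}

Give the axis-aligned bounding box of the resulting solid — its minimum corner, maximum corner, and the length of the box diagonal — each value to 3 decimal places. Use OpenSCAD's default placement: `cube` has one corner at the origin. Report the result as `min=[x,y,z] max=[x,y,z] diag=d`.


min=[1.500,-13.400,9.200] max=[22.600,1.800,14.500] diag=26.539

A = translate([1.5, -13.4, 9.2]) cube([11.8, 6.5, 3.7]) → bbox [1.5,-13.4,9.2] .. [13.3,-6.9,12.9]
B = cube([9.3, 8.7, 1.6]) → bbox [0,0,0] .. [9.3,8.7,1.6]
lo = A.lo+B.lo = [1.5+0, -13.4+0, 9.2+0] = [1.500,-13.400,9.200]
hi = A.hi+B.hi = [13.3+9.3, -6.9+8.7, 12.9+1.6] = [22.600,1.800,14.500]
diag = √(21.1²+15.2²+5.3²) = √704.34 = 26.539


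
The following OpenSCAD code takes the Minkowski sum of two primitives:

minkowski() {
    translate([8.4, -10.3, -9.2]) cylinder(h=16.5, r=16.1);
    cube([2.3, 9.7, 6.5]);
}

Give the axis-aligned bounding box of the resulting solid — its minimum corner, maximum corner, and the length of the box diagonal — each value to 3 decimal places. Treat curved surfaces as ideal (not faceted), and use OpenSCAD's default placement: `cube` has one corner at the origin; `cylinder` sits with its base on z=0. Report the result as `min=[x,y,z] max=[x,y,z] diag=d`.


A = translate([8.4, -10.3, -9.2]) cylinder(h=16.5, r=16.1) → bbox [-7.7,-26.4,-9.2] .. [24.5,5.8,7.3]
B = cube([2.3, 9.7, 6.5]) → bbox [0,0,0] .. [2.3,9.7,6.5]
lo = A.lo+B.lo = [-7.7+0, -26.4+0, -9.2+0] = [-7.700,-26.400,-9.200]
hi = A.hi+B.hi = [24.5+2.3, 5.8+9.7, 7.3+6.5] = [26.800,15.500,13.800]
diag = √(34.5²+41.9²+23²) = √3474.86 = 58.948

min=[-7.700,-26.400,-9.200] max=[26.800,15.500,13.800] diag=58.948


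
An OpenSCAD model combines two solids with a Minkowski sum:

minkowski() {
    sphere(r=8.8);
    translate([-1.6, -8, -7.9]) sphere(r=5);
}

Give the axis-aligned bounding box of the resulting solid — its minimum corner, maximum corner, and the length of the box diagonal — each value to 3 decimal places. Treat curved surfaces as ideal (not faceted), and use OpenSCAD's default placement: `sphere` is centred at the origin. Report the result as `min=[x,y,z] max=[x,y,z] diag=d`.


min=[-15.400,-21.800,-21.700] max=[12.200,5.800,5.900] diag=47.805

A = translate([-1.6, -8, -7.9]) sphere(r=5) → bbox [-6.6,-13,-12.9] .. [3.4,-3,-2.9]
B = sphere(r=8.8) → bbox [-8.8,-8.8,-8.8] .. [8.8,8.8,8.8]
lo = A.lo+B.lo = [-6.6-8.8, -13-8.8, -12.9-8.8] = [-15.400,-21.800,-21.700]
hi = A.hi+B.hi = [3.4+8.8, -3+8.8, -2.9+8.8] = [12.200,5.800,5.900]
diag = √(27.6²+27.6²+27.6²) = √2285.28 = 47.805


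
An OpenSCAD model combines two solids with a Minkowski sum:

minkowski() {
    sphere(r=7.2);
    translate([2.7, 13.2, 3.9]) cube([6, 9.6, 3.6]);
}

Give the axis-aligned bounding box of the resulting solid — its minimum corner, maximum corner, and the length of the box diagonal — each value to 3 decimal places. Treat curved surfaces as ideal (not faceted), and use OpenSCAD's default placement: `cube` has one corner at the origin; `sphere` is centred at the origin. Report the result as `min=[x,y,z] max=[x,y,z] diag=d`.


A = translate([2.7, 13.2, 3.9]) cube([6, 9.6, 3.6]) → bbox [2.7,13.2,3.9] .. [8.7,22.8,7.5]
B = sphere(r=7.2) → bbox [-7.2,-7.2,-7.2] .. [7.2,7.2,7.2]
lo = A.lo+B.lo = [2.7-7.2, 13.2-7.2, 3.9-7.2] = [-4.500,6.000,-3.300]
hi = A.hi+B.hi = [8.7+7.2, 22.8+7.2, 7.5+7.2] = [15.900,30.000,14.700]
diag = √(20.4²+24²+18²) = √1316.16 = 36.279

min=[-4.500,6.000,-3.300] max=[15.900,30.000,14.700] diag=36.279


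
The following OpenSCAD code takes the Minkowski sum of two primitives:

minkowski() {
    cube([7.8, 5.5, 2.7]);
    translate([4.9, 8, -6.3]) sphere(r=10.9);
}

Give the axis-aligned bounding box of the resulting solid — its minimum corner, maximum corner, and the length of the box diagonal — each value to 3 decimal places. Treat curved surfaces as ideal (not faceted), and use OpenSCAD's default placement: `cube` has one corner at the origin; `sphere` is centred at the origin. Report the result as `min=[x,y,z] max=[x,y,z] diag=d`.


min=[-6.000,-2.900,-17.200] max=[23.600,24.400,7.300] diag=47.135

A = translate([4.9, 8, -6.3]) sphere(r=10.9) → bbox [-6,-2.9,-17.2] .. [15.8,18.9,4.6]
B = cube([7.8, 5.5, 2.7]) → bbox [0,0,0] .. [7.8,5.5,2.7]
lo = A.lo+B.lo = [-6+0, -2.9+0, -17.2+0] = [-6.000,-2.900,-17.200]
hi = A.hi+B.hi = [15.8+7.8, 18.9+5.5, 4.6+2.7] = [23.600,24.400,7.300]
diag = √(29.6²+27.3²+24.5²) = √2221.7 = 47.135


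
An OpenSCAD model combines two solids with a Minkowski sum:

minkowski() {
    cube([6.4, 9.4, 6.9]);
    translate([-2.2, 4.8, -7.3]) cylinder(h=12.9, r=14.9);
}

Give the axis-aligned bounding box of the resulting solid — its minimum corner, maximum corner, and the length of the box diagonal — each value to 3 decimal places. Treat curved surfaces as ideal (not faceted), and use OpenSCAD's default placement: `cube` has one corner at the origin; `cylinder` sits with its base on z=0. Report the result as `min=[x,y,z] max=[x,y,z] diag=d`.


A = translate([-2.2, 4.8, -7.3]) cylinder(h=12.9, r=14.9) → bbox [-17.1,-10.1,-7.3] .. [12.7,19.7,5.6]
B = cube([6.4, 9.4, 6.9]) → bbox [0,0,0] .. [6.4,9.4,6.9]
lo = A.lo+B.lo = [-17.1+0, -10.1+0, -7.3+0] = [-17.100,-10.100,-7.300]
hi = A.hi+B.hi = [12.7+6.4, 19.7+9.4, 5.6+6.9] = [19.100,29.100,12.500]
diag = √(36.2²+39.2²+19.8²) = √3239.12 = 56.913

min=[-17.100,-10.100,-7.300] max=[19.100,29.100,12.500] diag=56.913


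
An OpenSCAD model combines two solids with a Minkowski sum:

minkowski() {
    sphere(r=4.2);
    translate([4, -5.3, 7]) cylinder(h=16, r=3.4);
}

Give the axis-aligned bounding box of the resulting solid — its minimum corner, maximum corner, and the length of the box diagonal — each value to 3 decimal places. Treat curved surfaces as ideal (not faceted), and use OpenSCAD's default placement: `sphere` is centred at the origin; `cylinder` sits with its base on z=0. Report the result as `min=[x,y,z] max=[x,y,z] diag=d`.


A = translate([4, -5.3, 7]) cylinder(h=16, r=3.4) → bbox [0.6,-8.7,7] .. [7.4,-1.9,23]
B = sphere(r=4.2) → bbox [-4.2,-4.2,-4.2] .. [4.2,4.2,4.2]
lo = A.lo+B.lo = [0.6-4.2, -8.7-4.2, 7-4.2] = [-3.600,-12.900,2.800]
hi = A.hi+B.hi = [7.4+4.2, -1.9+4.2, 23+4.2] = [11.600,2.300,27.200]
diag = √(15.2²+15.2²+24.4²) = √1057.44 = 32.518

min=[-3.600,-12.900,2.800] max=[11.600,2.300,27.200] diag=32.518


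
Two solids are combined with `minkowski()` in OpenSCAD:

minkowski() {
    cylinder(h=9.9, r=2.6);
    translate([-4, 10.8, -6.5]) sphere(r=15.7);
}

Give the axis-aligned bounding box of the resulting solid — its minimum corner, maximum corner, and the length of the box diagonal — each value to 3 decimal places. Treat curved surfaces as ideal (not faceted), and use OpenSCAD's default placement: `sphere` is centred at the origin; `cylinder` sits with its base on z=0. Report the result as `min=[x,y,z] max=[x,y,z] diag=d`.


min=[-22.300,-7.500,-22.200] max=[14.300,29.100,19.100] diag=66.218

A = translate([-4, 10.8, -6.5]) sphere(r=15.7) → bbox [-19.7,-4.9,-22.2] .. [11.7,26.5,9.2]
B = cylinder(h=9.9, r=2.6) → bbox [-2.6,-2.6,0] .. [2.6,2.6,9.9]
lo = A.lo+B.lo = [-19.7-2.6, -4.9-2.6, -22.2+0] = [-22.300,-7.500,-22.200]
hi = A.hi+B.hi = [11.7+2.6, 26.5+2.6, 9.2+9.9] = [14.300,29.100,19.100]
diag = √(36.6²+36.6²+41.3²) = √4384.81 = 66.218


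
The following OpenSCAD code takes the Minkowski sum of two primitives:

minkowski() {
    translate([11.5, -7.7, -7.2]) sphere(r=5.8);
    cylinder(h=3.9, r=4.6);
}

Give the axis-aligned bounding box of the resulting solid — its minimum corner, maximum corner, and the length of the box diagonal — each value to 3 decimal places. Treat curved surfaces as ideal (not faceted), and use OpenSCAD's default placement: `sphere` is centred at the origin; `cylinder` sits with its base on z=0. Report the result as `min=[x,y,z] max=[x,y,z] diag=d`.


min=[1.100,-18.100,-13.000] max=[21.900,2.700,2.500] diag=33.250

A = translate([11.5, -7.7, -7.2]) sphere(r=5.8) → bbox [5.7,-13.5,-13] .. [17.3,-1.9,-1.4]
B = cylinder(h=3.9, r=4.6) → bbox [-4.6,-4.6,0] .. [4.6,4.6,3.9]
lo = A.lo+B.lo = [5.7-4.6, -13.5-4.6, -13+0] = [1.100,-18.100,-13.000]
hi = A.hi+B.hi = [17.3+4.6, -1.9+4.6, -1.4+3.9] = [21.900,2.700,2.500]
diag = √(20.8²+20.8²+15.5²) = √1105.53 = 33.250


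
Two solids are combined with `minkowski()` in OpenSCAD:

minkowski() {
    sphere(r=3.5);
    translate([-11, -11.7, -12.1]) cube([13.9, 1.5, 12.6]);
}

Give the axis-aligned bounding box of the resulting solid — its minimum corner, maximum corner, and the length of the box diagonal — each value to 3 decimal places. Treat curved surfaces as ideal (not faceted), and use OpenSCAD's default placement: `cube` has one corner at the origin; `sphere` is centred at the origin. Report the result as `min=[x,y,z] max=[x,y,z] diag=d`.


A = translate([-11, -11.7, -12.1]) cube([13.9, 1.5, 12.6]) → bbox [-11,-11.7,-12.1] .. [2.9,-10.2,0.5]
B = sphere(r=3.5) → bbox [-3.5,-3.5,-3.5] .. [3.5,3.5,3.5]
lo = A.lo+B.lo = [-11-3.5, -11.7-3.5, -12.1-3.5] = [-14.500,-15.200,-15.600]
hi = A.hi+B.hi = [2.9+3.5, -10.2+3.5, 0.5+3.5] = [6.400,-6.700,4.000]
diag = √(20.9²+8.5²+19.6²) = √893.22 = 29.887

min=[-14.500,-15.200,-15.600] max=[6.400,-6.700,4.000] diag=29.887


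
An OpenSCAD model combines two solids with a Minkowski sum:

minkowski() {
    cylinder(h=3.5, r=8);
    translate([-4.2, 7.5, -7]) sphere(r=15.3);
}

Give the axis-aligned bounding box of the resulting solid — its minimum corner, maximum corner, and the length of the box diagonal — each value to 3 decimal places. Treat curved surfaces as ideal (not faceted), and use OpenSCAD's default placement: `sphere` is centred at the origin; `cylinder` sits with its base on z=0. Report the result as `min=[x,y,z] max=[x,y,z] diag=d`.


min=[-27.500,-15.800,-22.300] max=[19.100,30.800,11.800] diag=74.202

A = translate([-4.2, 7.5, -7]) sphere(r=15.3) → bbox [-19.5,-7.8,-22.3] .. [11.1,22.8,8.3]
B = cylinder(h=3.5, r=8) → bbox [-8,-8,0] .. [8,8,3.5]
lo = A.lo+B.lo = [-19.5-8, -7.8-8, -22.3+0] = [-27.500,-15.800,-22.300]
hi = A.hi+B.hi = [11.1+8, 22.8+8, 8.3+3.5] = [19.100,30.800,11.800]
diag = √(46.6²+46.6²+34.1²) = √5505.93 = 74.202


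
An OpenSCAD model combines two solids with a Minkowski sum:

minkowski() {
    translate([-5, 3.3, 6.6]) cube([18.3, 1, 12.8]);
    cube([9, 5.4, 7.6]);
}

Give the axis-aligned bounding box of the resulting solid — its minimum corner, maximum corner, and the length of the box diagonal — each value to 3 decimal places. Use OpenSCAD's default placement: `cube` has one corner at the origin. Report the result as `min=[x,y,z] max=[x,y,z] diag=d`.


min=[-5.000,3.300,6.600] max=[22.300,9.700,27.000] diag=34.676

A = translate([-5, 3.3, 6.6]) cube([18.3, 1, 12.8]) → bbox [-5,3.3,6.6] .. [13.3,4.3,19.4]
B = cube([9, 5.4, 7.6]) → bbox [0,0,0] .. [9,5.4,7.6]
lo = A.lo+B.lo = [-5+0, 3.3+0, 6.6+0] = [-5.000,3.300,6.600]
hi = A.hi+B.hi = [13.3+9, 4.3+5.4, 19.4+7.6] = [22.300,9.700,27.000]
diag = √(27.3²+6.4²+20.4²) = √1202.41 = 34.676


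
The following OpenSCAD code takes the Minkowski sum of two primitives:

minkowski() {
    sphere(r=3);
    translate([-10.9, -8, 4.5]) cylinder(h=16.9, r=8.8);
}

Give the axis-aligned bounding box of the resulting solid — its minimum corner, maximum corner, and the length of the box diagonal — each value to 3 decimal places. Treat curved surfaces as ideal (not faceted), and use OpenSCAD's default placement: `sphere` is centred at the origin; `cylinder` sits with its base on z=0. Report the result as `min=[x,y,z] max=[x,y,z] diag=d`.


A = translate([-10.9, -8, 4.5]) cylinder(h=16.9, r=8.8) → bbox [-19.7,-16.8,4.5] .. [-2.1,0.8,21.4]
B = sphere(r=3) → bbox [-3,-3,-3] .. [3,3,3]
lo = A.lo+B.lo = [-19.7-3, -16.8-3, 4.5-3] = [-22.700,-19.800,1.500]
hi = A.hi+B.hi = [-2.1+3, 0.8+3, 21.4+3] = [0.900,3.800,24.400]
diag = √(23.6²+23.6²+22.9²) = √1638.33 = 40.476

min=[-22.700,-19.800,1.500] max=[0.900,3.800,24.400] diag=40.476


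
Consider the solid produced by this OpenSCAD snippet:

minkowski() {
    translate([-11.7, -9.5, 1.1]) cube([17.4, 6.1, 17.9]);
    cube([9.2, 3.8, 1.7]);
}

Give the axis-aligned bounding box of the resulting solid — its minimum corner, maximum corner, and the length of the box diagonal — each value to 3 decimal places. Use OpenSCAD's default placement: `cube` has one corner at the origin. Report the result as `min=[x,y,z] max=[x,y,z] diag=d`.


min=[-11.700,-9.500,1.100] max=[14.900,0.400,20.700] diag=34.492

A = translate([-11.7, -9.5, 1.1]) cube([17.4, 6.1, 17.9]) → bbox [-11.7,-9.5,1.1] .. [5.7,-3.4,19]
B = cube([9.2, 3.8, 1.7]) → bbox [0,0,0] .. [9.2,3.8,1.7]
lo = A.lo+B.lo = [-11.7+0, -9.5+0, 1.1+0] = [-11.700,-9.500,1.100]
hi = A.hi+B.hi = [5.7+9.2, -3.4+3.8, 19+1.7] = [14.900,0.400,20.700]
diag = √(26.6²+9.9²+19.6²) = √1189.73 = 34.492


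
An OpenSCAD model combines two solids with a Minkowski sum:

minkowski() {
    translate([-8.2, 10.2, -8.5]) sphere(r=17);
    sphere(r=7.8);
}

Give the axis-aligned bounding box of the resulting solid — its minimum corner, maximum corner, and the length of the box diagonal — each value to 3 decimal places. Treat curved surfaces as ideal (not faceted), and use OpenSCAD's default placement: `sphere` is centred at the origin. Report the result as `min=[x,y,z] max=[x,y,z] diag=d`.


min=[-33.000,-14.600,-33.300] max=[16.600,35.000,16.300] diag=85.910

A = translate([-8.2, 10.2, -8.5]) sphere(r=17) → bbox [-25.2,-6.8,-25.5] .. [8.8,27.2,8.5]
B = sphere(r=7.8) → bbox [-7.8,-7.8,-7.8] .. [7.8,7.8,7.8]
lo = A.lo+B.lo = [-25.2-7.8, -6.8-7.8, -25.5-7.8] = [-33.000,-14.600,-33.300]
hi = A.hi+B.hi = [8.8+7.8, 27.2+7.8, 8.5+7.8] = [16.600,35.000,16.300]
diag = √(49.6²+49.6²+49.6²) = √7380.48 = 85.910


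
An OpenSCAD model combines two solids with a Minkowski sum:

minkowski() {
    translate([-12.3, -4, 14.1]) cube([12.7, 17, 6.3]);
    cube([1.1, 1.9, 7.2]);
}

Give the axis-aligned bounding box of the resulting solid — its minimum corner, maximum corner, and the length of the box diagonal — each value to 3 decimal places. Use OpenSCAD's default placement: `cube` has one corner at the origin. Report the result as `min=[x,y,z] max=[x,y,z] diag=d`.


min=[-12.300,-4.000,14.100] max=[1.500,14.900,27.600] diag=27.017

A = translate([-12.3, -4, 14.1]) cube([12.7, 17, 6.3]) → bbox [-12.3,-4,14.1] .. [0.4,13,20.4]
B = cube([1.1, 1.9, 7.2]) → bbox [0,0,0] .. [1.1,1.9,7.2]
lo = A.lo+B.lo = [-12.3+0, -4+0, 14.1+0] = [-12.300,-4.000,14.100]
hi = A.hi+B.hi = [0.4+1.1, 13+1.9, 20.4+7.2] = [1.500,14.900,27.600]
diag = √(13.8²+18.9²+13.5²) = √729.9 = 27.017


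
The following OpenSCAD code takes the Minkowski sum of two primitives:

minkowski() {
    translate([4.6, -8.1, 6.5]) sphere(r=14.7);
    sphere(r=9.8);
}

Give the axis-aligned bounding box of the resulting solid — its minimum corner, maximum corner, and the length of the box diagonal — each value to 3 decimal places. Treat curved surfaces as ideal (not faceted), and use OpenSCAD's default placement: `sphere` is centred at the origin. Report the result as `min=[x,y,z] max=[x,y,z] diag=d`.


A = translate([4.6, -8.1, 6.5]) sphere(r=14.7) → bbox [-10.1,-22.8,-8.2] .. [19.3,6.6,21.2]
B = sphere(r=9.8) → bbox [-9.8,-9.8,-9.8] .. [9.8,9.8,9.8]
lo = A.lo+B.lo = [-10.1-9.8, -22.8-9.8, -8.2-9.8] = [-19.900,-32.600,-18.000]
hi = A.hi+B.hi = [19.3+9.8, 6.6+9.8, 21.2+9.8] = [29.100,16.400,31.000]
diag = √(49²+49²+49²) = √7203 = 84.870

min=[-19.900,-32.600,-18.000] max=[29.100,16.400,31.000] diag=84.870


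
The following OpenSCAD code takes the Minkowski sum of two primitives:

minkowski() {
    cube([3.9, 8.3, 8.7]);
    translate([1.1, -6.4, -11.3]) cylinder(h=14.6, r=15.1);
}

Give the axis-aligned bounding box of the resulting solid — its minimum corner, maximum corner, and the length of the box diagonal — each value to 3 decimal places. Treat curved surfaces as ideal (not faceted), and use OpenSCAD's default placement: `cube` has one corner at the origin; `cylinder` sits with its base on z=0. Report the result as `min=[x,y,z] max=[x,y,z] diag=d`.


A = translate([1.1, -6.4, -11.3]) cylinder(h=14.6, r=15.1) → bbox [-14,-21.5,-11.3] .. [16.2,8.7,3.3]
B = cube([3.9, 8.3, 8.7]) → bbox [0,0,0] .. [3.9,8.3,8.7]
lo = A.lo+B.lo = [-14+0, -21.5+0, -11.3+0] = [-14.000,-21.500,-11.300]
hi = A.hi+B.hi = [16.2+3.9, 8.7+8.3, 3.3+8.7] = [20.100,17.000,12.000]
diag = √(34.1²+38.5²+23.3²) = √3187.95 = 56.462

min=[-14.000,-21.500,-11.300] max=[20.100,17.000,12.000] diag=56.462


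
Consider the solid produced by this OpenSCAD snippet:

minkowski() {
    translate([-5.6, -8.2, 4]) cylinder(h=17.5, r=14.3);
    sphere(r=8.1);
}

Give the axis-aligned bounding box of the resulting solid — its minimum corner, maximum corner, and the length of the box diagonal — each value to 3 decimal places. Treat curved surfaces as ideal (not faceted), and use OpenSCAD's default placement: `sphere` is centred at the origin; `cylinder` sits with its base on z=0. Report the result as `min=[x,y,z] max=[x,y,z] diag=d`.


A = translate([-5.6, -8.2, 4]) cylinder(h=17.5, r=14.3) → bbox [-19.9,-22.5,4] .. [8.7,6.1,21.5]
B = sphere(r=8.1) → bbox [-8.1,-8.1,-8.1] .. [8.1,8.1,8.1]
lo = A.lo+B.lo = [-19.9-8.1, -22.5-8.1, 4-8.1] = [-28.000,-30.600,-4.100]
hi = A.hi+B.hi = [8.7+8.1, 6.1+8.1, 21.5+8.1] = [16.800,14.200,29.600]
diag = √(44.8²+44.8²+33.7²) = √5149.77 = 71.762

min=[-28.000,-30.600,-4.100] max=[16.800,14.200,29.600] diag=71.762


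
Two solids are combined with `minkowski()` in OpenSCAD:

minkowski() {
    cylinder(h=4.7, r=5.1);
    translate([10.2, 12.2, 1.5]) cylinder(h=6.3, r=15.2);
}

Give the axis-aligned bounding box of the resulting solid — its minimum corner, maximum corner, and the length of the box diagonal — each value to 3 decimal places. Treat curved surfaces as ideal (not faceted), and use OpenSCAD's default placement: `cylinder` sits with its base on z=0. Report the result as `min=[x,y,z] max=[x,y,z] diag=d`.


min=[-10.100,-8.100,1.500] max=[30.500,32.500,12.500] diag=58.461

A = translate([10.2, 12.2, 1.5]) cylinder(h=6.3, r=15.2) → bbox [-5,-3,1.5] .. [25.4,27.4,7.8]
B = cylinder(h=4.7, r=5.1) → bbox [-5.1,-5.1,0] .. [5.1,5.1,4.7]
lo = A.lo+B.lo = [-5-5.1, -3-5.1, 1.5+0] = [-10.100,-8.100,1.500]
hi = A.hi+B.hi = [25.4+5.1, 27.4+5.1, 7.8+4.7] = [30.500,32.500,12.500]
diag = √(40.6²+40.6²+11²) = √3417.72 = 58.461


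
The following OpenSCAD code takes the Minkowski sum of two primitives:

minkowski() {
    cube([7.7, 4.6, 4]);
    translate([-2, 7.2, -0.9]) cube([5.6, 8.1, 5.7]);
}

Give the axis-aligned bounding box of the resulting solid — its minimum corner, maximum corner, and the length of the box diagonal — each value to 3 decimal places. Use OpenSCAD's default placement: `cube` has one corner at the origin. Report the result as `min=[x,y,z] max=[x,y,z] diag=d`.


min=[-2.000,7.200,-0.900] max=[11.300,19.900,8.800] diag=20.791

A = translate([-2, 7.2, -0.9]) cube([5.6, 8.1, 5.7]) → bbox [-2,7.2,-0.9] .. [3.6,15.3,4.8]
B = cube([7.7, 4.6, 4]) → bbox [0,0,0] .. [7.7,4.6,4]
lo = A.lo+B.lo = [-2+0, 7.2+0, -0.9+0] = [-2.000,7.200,-0.900]
hi = A.hi+B.hi = [3.6+7.7, 15.3+4.6, 4.8+4] = [11.300,19.900,8.800]
diag = √(13.3²+12.7²+9.7²) = √432.27 = 20.791


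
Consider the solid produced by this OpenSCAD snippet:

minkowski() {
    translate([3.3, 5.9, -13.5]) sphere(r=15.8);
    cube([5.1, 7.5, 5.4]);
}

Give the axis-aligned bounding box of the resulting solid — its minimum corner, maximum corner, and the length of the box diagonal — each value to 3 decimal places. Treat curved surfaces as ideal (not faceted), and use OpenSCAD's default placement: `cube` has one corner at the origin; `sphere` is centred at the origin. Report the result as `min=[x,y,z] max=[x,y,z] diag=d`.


A = translate([3.3, 5.9, -13.5]) sphere(r=15.8) → bbox [-12.5,-9.9,-29.3] .. [19.1,21.7,2.3]
B = cube([5.1, 7.5, 5.4]) → bbox [0,0,0] .. [5.1,7.5,5.4]
lo = A.lo+B.lo = [-12.5+0, -9.9+0, -29.3+0] = [-12.500,-9.900,-29.300]
hi = A.hi+B.hi = [19.1+5.1, 21.7+7.5, 2.3+5.4] = [24.200,29.200,7.700]
diag = √(36.7²+39.1²+37²) = √4244.7 = 65.151

min=[-12.500,-9.900,-29.300] max=[24.200,29.200,7.700] diag=65.151


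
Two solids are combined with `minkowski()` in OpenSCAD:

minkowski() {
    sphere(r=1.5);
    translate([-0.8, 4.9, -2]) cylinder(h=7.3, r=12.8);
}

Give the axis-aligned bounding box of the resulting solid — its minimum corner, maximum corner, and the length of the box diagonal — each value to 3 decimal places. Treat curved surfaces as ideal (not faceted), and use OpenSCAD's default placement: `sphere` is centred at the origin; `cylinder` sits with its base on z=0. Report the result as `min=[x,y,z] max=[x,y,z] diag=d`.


A = translate([-0.8, 4.9, -2]) cylinder(h=7.3, r=12.8) → bbox [-13.6,-7.9,-2] .. [12,17.7,5.3]
B = sphere(r=1.5) → bbox [-1.5,-1.5,-1.5] .. [1.5,1.5,1.5]
lo = A.lo+B.lo = [-13.6-1.5, -7.9-1.5, -2-1.5] = [-15.100,-9.400,-3.500]
hi = A.hi+B.hi = [12+1.5, 17.7+1.5, 5.3+1.5] = [13.500,19.200,6.800]
diag = √(28.6²+28.6²+10.3²) = √1742.01 = 41.737

min=[-15.100,-9.400,-3.500] max=[13.500,19.200,6.800] diag=41.737


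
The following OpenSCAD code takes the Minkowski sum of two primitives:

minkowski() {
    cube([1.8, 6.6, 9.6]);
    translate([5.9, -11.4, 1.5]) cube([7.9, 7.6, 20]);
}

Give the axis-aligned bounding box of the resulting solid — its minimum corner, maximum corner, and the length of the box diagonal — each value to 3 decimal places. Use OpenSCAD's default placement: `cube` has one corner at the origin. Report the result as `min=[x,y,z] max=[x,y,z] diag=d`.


min=[5.900,-11.400,1.500] max=[15.600,2.800,31.100] diag=34.233

A = translate([5.9, -11.4, 1.5]) cube([7.9, 7.6, 20]) → bbox [5.9,-11.4,1.5] .. [13.8,-3.8,21.5]
B = cube([1.8, 6.6, 9.6]) → bbox [0,0,0] .. [1.8,6.6,9.6]
lo = A.lo+B.lo = [5.9+0, -11.4+0, 1.5+0] = [5.900,-11.400,1.500]
hi = A.hi+B.hi = [13.8+1.8, -3.8+6.6, 21.5+9.6] = [15.600,2.800,31.100]
diag = √(9.7²+14.2²+29.6²) = √1171.89 = 34.233


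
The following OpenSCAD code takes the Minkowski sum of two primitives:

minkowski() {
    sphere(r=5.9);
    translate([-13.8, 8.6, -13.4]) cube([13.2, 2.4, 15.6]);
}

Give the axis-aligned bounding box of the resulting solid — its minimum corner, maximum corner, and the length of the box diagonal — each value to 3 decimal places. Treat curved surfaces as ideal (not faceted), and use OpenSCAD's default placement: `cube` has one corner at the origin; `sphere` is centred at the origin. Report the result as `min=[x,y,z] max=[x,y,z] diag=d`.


min=[-19.700,2.700,-19.300] max=[5.300,16.900,8.100] diag=39.716

A = translate([-13.8, 8.6, -13.4]) cube([13.2, 2.4, 15.6]) → bbox [-13.8,8.6,-13.4] .. [-0.6,11,2.2]
B = sphere(r=5.9) → bbox [-5.9,-5.9,-5.9] .. [5.9,5.9,5.9]
lo = A.lo+B.lo = [-13.8-5.9, 8.6-5.9, -13.4-5.9] = [-19.700,2.700,-19.300]
hi = A.hi+B.hi = [-0.6+5.9, 11+5.9, 2.2+5.9] = [5.300,16.900,8.100]
diag = √(25²+14.2²+27.4²) = √1577.4 = 39.716


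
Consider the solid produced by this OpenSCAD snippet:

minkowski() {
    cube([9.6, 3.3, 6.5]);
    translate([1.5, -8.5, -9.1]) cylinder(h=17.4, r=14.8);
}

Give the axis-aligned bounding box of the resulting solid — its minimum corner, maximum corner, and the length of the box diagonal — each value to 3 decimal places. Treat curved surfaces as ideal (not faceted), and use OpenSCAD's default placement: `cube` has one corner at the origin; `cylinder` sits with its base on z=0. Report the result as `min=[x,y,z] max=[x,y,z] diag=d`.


min=[-13.300,-23.300,-9.100] max=[25.900,9.600,14.800] diag=56.482

A = translate([1.5, -8.5, -9.1]) cylinder(h=17.4, r=14.8) → bbox [-13.3,-23.3,-9.1] .. [16.3,6.3,8.3]
B = cube([9.6, 3.3, 6.5]) → bbox [0,0,0] .. [9.6,3.3,6.5]
lo = A.lo+B.lo = [-13.3+0, -23.3+0, -9.1+0] = [-13.300,-23.300,-9.100]
hi = A.hi+B.hi = [16.3+9.6, 6.3+3.3, 8.3+6.5] = [25.900,9.600,14.800]
diag = √(39.2²+32.9²+23.9²) = √3190.26 = 56.482


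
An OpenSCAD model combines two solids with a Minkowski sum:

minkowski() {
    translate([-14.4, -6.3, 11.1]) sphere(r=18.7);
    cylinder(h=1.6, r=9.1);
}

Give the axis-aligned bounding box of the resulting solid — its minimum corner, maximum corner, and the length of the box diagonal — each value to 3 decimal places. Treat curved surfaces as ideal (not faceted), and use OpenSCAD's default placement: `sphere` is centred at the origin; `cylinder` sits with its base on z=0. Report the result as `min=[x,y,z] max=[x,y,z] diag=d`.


A = translate([-14.4, -6.3, 11.1]) sphere(r=18.7) → bbox [-33.1,-25,-7.6] .. [4.3,12.4,29.8]
B = cylinder(h=1.6, r=9.1) → bbox [-9.1,-9.1,0] .. [9.1,9.1,1.6]
lo = A.lo+B.lo = [-33.1-9.1, -25-9.1, -7.6+0] = [-42.200,-34.100,-7.600]
hi = A.hi+B.hi = [4.3+9.1, 12.4+9.1, 29.8+1.6] = [13.400,21.500,31.400]
diag = √(55.6²+55.6²+39²) = √7703.72 = 87.771

min=[-42.200,-34.100,-7.600] max=[13.400,21.500,31.400] diag=87.771


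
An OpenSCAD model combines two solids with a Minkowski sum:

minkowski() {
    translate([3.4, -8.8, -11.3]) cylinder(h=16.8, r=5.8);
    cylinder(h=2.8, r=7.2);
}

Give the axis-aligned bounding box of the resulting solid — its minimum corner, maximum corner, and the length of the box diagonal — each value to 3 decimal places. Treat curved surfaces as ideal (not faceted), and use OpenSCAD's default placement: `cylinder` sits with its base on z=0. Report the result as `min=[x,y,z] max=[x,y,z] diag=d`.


A = translate([3.4, -8.8, -11.3]) cylinder(h=16.8, r=5.8) → bbox [-2.4,-14.6,-11.3] .. [9.2,-3,5.5]
B = cylinder(h=2.8, r=7.2) → bbox [-7.2,-7.2,0] .. [7.2,7.2,2.8]
lo = A.lo+B.lo = [-2.4-7.2, -14.6-7.2, -11.3+0] = [-9.600,-21.800,-11.300]
hi = A.hi+B.hi = [9.2+7.2, -3+7.2, 5.5+2.8] = [16.400,4.200,8.300]
diag = √(26²+26²+19.6²) = √1736.16 = 41.667

min=[-9.600,-21.800,-11.300] max=[16.400,4.200,8.300] diag=41.667


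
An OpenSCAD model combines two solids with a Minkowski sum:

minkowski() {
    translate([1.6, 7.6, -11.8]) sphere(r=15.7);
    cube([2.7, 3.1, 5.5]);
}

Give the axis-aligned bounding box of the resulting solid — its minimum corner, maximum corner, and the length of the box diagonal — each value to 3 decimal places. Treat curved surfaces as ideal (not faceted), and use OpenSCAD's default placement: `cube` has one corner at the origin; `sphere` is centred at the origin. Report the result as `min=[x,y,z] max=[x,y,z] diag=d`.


A = translate([1.6, 7.6, -11.8]) sphere(r=15.7) → bbox [-14.1,-8.1,-27.5] .. [17.3,23.3,3.9]
B = cube([2.7, 3.1, 5.5]) → bbox [0,0,0] .. [2.7,3.1,5.5]
lo = A.lo+B.lo = [-14.1+0, -8.1+0, -27.5+0] = [-14.100,-8.100,-27.500]
hi = A.hi+B.hi = [17.3+2.7, 23.3+3.1, 3.9+5.5] = [20.000,26.400,9.400]
diag = √(34.1²+34.5²+36.9²) = √3714.67 = 60.948

min=[-14.100,-8.100,-27.500] max=[20.000,26.400,9.400] diag=60.948


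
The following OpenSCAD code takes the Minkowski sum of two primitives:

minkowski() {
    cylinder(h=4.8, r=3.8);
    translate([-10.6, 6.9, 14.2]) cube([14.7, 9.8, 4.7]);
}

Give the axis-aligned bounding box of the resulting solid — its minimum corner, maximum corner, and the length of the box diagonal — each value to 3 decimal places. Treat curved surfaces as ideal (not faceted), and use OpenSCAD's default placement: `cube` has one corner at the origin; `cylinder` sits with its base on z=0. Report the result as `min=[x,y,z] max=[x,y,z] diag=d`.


min=[-14.400,3.100,14.200] max=[7.900,20.500,23.700] diag=29.838

A = translate([-10.6, 6.9, 14.2]) cube([14.7, 9.8, 4.7]) → bbox [-10.6,6.9,14.2] .. [4.1,16.7,18.9]
B = cylinder(h=4.8, r=3.8) → bbox [-3.8,-3.8,0] .. [3.8,3.8,4.8]
lo = A.lo+B.lo = [-10.6-3.8, 6.9-3.8, 14.2+0] = [-14.400,3.100,14.200]
hi = A.hi+B.hi = [4.1+3.8, 16.7+3.8, 18.9+4.8] = [7.900,20.500,23.700]
diag = √(22.3²+17.4²+9.5²) = √890.3 = 29.838
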